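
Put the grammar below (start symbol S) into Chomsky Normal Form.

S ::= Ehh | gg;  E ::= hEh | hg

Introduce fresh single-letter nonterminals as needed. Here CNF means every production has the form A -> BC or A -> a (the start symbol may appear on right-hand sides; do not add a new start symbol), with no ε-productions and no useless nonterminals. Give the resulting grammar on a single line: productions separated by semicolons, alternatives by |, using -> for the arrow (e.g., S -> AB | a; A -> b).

S -> BB | ED; A -> h; B -> g; C -> EA; D -> AA; E -> AB | AC

No ε-productions.
No unit productions to eliminate.
TERM: introduce B -> g, A -> h and substitute in every rule of length ≥2.
BIN: E -> AEA becomes E -> AC, C -> EA; S -> EAA becomes S -> ED, D -> AA.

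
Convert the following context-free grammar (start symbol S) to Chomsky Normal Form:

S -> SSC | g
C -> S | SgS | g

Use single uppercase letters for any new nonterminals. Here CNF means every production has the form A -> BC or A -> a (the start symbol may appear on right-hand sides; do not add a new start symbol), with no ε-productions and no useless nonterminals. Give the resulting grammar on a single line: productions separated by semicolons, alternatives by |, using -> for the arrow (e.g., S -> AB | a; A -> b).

S -> g | SE; A -> g; B -> AS; C -> g | SB | SD; D -> SC; E -> SC

No ε-productions.
After unit-elimination: S -> g | SSC; C -> g | SSC | SgS.
TERM: introduce A -> g and substitute in every rule of length ≥2.
BIN: C -> SAS becomes C -> SB, B -> AS; C -> SSC becomes C -> SD, D -> SC; S -> SSC becomes S -> SE, E -> SC.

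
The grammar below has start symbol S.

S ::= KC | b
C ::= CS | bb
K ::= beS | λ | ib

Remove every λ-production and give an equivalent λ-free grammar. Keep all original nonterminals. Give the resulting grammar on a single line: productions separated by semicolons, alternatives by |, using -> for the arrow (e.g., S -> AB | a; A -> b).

S -> C | b | KC; C -> CS | bb; K -> ib | beS

Nullable set: {K}.
S -> KC: K nullable, giving C | KC.
Drop K -> λ.
Unchanged (no nullable symbols): S -> b; C -> CS; C -> bb; K -> beS; K -> ib.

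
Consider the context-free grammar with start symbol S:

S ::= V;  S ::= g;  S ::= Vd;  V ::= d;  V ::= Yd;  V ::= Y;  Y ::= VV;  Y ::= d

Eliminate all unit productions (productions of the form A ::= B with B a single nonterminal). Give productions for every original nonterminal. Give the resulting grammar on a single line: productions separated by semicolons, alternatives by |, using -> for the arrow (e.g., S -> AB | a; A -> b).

Unit productions: S->V, V->Y.
Unit pairs (A ⇒* B via units): (S,V), (S,Y), (V,Y).
S: inherits non-unit rules of {S, V, Y} → VV | Vd | Yd | d | g.
V: inherits non-unit rules of {V, Y} → VV | Yd | d.
Y: inherits non-unit rules of {Y} → VV | d.

S -> d | g | VV | Vd | Yd; V -> d | VV | Yd; Y -> d | VV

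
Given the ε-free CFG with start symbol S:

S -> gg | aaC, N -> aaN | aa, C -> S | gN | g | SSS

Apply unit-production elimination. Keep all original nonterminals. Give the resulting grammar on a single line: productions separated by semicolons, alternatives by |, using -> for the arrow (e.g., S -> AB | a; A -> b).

Unit productions: C->S.
Unit pairs (A ⇒* B via units): (C,S).
S: inherits non-unit rules of {S} → aaC | gg.
C: inherits non-unit rules of {C, S} → SSS | aaC | g | gN | gg.
N: inherits non-unit rules of {N} → aa | aaN.

S -> gg | aaC; C -> g | gN | gg | SSS | aaC; N -> aa | aaN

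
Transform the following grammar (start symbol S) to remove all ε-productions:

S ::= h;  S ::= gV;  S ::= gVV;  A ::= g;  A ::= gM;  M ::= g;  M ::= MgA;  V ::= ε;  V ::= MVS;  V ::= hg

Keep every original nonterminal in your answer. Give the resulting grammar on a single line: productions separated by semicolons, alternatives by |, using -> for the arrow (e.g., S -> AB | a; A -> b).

S -> g | h | gV | gVV; A -> g | gM; M -> g | MgA; V -> MS | hg | MVS

Nullable set: {V}.
S -> gV: V nullable, giving g | gV.
S -> gVV: V, V nullable, giving g | gV | gVV.
Drop V -> ε.
V -> MVS: V nullable, giving MS | MVS.
Unchanged (no nullable symbols): S -> h; A -> g; A -> gM; M -> MgA; M -> g; V -> hg.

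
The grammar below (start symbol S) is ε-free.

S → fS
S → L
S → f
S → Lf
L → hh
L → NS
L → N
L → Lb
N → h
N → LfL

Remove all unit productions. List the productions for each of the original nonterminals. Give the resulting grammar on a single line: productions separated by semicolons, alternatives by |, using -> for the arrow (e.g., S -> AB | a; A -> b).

Unit productions: L->N, S->L.
Unit pairs (A ⇒* B via units): (L,N), (S,L), (S,N).
S: inherits non-unit rules of {L, N, S} → Lb | Lf | LfL | NS | f | fS | h | hh.
L: inherits non-unit rules of {L, N} → Lb | LfL | NS | h | hh.
N: inherits non-unit rules of {N} → LfL | h.

S -> f | h | Lb | Lf | NS | fS | hh | LfL; L -> h | Lb | NS | hh | LfL; N -> h | LfL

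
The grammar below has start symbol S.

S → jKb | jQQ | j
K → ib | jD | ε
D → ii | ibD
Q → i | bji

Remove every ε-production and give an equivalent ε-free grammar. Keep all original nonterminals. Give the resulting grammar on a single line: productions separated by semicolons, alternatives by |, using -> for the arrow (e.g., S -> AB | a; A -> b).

Nullable set: {K}.
S -> jKb: K nullable, giving jKb | jb.
Drop K -> ε.
Unchanged (no nullable symbols): S -> j; S -> jQQ; D -> ibD; D -> ii; K -> ib; K -> jD; Q -> bji; Q -> i.

S -> j | jb | jKb | jQQ; D -> ii | ibD; K -> ib | jD; Q -> i | bji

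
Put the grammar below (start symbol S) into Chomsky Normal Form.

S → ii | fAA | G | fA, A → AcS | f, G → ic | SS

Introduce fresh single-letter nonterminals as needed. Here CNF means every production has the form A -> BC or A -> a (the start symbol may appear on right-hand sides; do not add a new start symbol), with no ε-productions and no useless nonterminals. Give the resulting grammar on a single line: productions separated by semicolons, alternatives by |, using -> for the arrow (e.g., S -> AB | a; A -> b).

No ε-productions.
After unit-elimination: S -> SS | fA | ic | ii | fAA; A -> f | AcS; G -> SS | ic.
TERM: introduce B -> c, D -> f, C -> i and substitute in every rule of length ≥2.
BIN: A -> ABS becomes A -> AE, E -> BS; S -> DAA becomes S -> DF, F -> AA.
Drop unreachable/unproductive: G.

S -> CB | CC | DA | DF | SS; A -> f | AE; B -> c; C -> i; D -> f; E -> BS; F -> AA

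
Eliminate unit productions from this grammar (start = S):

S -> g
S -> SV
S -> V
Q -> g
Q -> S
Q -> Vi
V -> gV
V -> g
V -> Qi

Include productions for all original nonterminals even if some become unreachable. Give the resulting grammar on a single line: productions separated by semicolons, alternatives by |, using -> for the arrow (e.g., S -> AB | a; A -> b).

S -> g | Qi | SV | gV; Q -> g | Qi | SV | Vi | gV; V -> g | Qi | gV

Unit productions: Q->S, S->V.
Unit pairs (A ⇒* B via units): (Q,S), (Q,V), (S,V).
S: inherits non-unit rules of {S, V} → Qi | SV | g | gV.
Q: inherits non-unit rules of {Q, S, V} → Qi | SV | Vi | g | gV.
V: inherits non-unit rules of {V} → Qi | g | gV.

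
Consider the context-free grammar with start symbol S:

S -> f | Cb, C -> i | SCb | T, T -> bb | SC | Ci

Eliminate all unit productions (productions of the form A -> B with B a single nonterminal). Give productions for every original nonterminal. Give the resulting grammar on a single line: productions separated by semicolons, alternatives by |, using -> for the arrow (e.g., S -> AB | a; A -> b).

S -> f | Cb; C -> i | Ci | SC | bb | SCb; T -> Ci | SC | bb

Unit productions: C->T.
Unit pairs (A ⇒* B via units): (C,T).
S: inherits non-unit rules of {S} → Cb | f.
C: inherits non-unit rules of {C, T} → Ci | SC | SCb | bb | i.
T: inherits non-unit rules of {T} → Ci | SC | bb.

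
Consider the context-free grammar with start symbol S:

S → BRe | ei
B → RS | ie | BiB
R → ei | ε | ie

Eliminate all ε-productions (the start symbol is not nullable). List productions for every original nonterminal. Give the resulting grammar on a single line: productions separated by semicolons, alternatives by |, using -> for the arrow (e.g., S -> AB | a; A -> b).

S -> Be | ei | BRe; B -> S | RS | ie | BiB; R -> ei | ie

Nullable set: {R}.
S -> BRe: R nullable, giving BRe | Be.
B -> RS: R nullable, giving RS | S.
Drop R -> ε.
Unchanged (no nullable symbols): S -> ei; B -> BiB; B -> ie; R -> ei; R -> ie.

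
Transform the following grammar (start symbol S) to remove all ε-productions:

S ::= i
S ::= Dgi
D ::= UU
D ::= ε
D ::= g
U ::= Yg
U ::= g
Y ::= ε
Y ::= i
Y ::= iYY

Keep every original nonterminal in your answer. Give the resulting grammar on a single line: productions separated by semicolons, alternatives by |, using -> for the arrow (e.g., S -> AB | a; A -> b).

S -> i | gi | Dgi; D -> g | UU; U -> g | Yg; Y -> i | iY | iYY

Nullable set: {D, Y}.
S -> Dgi: D nullable, giving Dgi | gi.
Drop D -> ε.
U -> Yg: Y nullable, giving Yg | g.
Drop Y -> ε.
Y -> iYY: Y, Y nullable, giving i | iY | iYY.
Unchanged (no nullable symbols): S -> i; D -> UU; D -> g; U -> g; Y -> i.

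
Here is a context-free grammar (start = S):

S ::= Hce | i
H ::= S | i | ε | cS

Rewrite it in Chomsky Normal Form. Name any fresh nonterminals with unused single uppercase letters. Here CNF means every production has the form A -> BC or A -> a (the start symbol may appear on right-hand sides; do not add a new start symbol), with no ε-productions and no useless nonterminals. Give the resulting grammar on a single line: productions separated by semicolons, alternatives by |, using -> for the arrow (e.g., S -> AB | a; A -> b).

S -> i | AB | HD; A -> c; B -> e; C -> AB; D -> AB; H -> i | AB | AS | HC

Nullable: {H}; after ε-elimination: S -> i | ce | Hce; H -> S | i | cS.
After unit-elimination: S -> i | ce | Hce; H -> i | cS | ce | Hce.
TERM: introduce A -> c, B -> e and substitute in every rule of length ≥2.
BIN: H -> HAB becomes H -> HC, C -> AB; S -> HAB becomes S -> HD, D -> AB.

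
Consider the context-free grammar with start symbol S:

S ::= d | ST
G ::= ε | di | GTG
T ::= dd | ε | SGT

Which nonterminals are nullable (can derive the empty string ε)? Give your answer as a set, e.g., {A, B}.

{G, T}

Directly nullable (have an ε-rule): {G, T}.
Not nullable: S — each has a terminal in every rule's right-hand side or depends on a non-nullable symbol.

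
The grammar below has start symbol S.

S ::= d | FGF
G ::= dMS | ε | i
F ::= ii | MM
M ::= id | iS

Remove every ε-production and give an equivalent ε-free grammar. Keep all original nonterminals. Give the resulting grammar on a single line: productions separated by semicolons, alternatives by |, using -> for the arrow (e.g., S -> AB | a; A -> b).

S -> d | FF | FGF; F -> MM | ii; G -> i | dMS; M -> iS | id

Nullable set: {G}.
S -> FGF: G nullable, giving FF | FGF.
Drop G -> ε.
Unchanged (no nullable symbols): S -> d; F -> MM; F -> ii; G -> dMS; G -> i; M -> iS; M -> id.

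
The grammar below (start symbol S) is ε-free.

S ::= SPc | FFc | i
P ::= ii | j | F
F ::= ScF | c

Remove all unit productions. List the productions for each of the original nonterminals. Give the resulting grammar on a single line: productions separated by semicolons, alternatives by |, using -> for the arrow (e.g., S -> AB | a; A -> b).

Unit productions: P->F.
Unit pairs (A ⇒* B via units): (P,F).
S: inherits non-unit rules of {S} → FFc | SPc | i.
F: inherits non-unit rules of {F} → ScF | c.
P: inherits non-unit rules of {F, P} → ScF | c | ii | j.

S -> i | FFc | SPc; F -> c | ScF; P -> c | j | ii | ScF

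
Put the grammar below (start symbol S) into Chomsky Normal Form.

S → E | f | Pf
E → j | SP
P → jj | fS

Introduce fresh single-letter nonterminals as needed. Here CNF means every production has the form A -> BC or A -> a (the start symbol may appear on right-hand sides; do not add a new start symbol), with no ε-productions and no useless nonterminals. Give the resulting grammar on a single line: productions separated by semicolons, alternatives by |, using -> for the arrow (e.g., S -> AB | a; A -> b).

No ε-productions.
After unit-elimination: S -> f | j | Pf | SP; E -> j | SP; P -> fS | jj.
TERM: introduce A -> f, B -> j and substitute in every rule of length ≥2.
Drop unreachable/unproductive: E.

S -> f | j | PA | SP; A -> f; B -> j; P -> AS | BB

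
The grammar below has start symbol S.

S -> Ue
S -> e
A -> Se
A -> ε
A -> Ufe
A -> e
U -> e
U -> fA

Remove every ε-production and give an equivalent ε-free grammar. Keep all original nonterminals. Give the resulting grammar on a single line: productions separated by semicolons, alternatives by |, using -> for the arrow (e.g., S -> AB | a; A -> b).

Nullable set: {A}.
Drop A -> ε.
U -> fA: A nullable, giving f | fA.
Unchanged (no nullable symbols): S -> Ue; S -> e; A -> Se; A -> Ufe; A -> e; U -> e.

S -> e | Ue; A -> e | Se | Ufe; U -> e | f | fA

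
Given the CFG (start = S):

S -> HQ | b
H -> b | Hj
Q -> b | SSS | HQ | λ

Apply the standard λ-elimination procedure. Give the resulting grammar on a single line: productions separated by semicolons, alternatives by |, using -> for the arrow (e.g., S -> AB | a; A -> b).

S -> H | b | HQ; H -> b | Hj; Q -> H | b | HQ | SSS

Nullable set: {Q}.
S -> HQ: Q nullable, giving H | HQ.
Drop Q -> λ.
Q -> HQ: Q nullable, giving H | HQ.
Unchanged (no nullable symbols): S -> b; H -> Hj; H -> b; Q -> SSS; Q -> b.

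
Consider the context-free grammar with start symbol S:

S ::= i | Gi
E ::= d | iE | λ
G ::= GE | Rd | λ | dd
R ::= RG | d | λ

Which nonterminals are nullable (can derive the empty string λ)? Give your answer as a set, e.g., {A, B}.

Directly nullable (have an ε-rule): {E, G, R}.
Not nullable: S — each has a terminal in every rule's right-hand side or depends on a non-nullable symbol.

{E, G, R}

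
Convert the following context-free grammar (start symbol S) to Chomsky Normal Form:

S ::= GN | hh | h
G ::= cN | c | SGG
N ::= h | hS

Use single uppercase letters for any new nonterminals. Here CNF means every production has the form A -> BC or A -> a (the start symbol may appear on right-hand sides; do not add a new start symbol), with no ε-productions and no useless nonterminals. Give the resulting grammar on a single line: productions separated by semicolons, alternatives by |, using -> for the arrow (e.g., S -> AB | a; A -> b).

No ε-productions.
No unit productions to eliminate.
TERM: introduce A -> c, B -> h and substitute in every rule of length ≥2.
BIN: G -> SGG becomes G -> SC, C -> GG.

S -> h | BB | GN; A -> c; B -> h; C -> GG; G -> c | AN | SC; N -> h | BS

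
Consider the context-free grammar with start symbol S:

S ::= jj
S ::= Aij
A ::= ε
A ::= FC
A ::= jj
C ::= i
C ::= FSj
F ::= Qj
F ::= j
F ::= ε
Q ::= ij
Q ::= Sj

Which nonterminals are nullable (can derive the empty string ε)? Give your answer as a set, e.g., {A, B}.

Directly nullable (have an ε-rule): {A, F}.
Not nullable: C, Q, S — each has a terminal in every rule's right-hand side or depends on a non-nullable symbol.

{A, F}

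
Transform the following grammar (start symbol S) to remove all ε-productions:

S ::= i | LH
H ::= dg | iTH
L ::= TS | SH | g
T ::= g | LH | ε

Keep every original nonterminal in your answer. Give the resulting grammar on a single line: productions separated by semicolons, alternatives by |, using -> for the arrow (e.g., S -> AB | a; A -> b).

S -> i | LH; H -> dg | iH | iTH; L -> S | g | SH | TS; T -> g | LH

Nullable set: {T}.
H -> iTH: T nullable, giving iH | iTH.
L -> TS: T nullable, giving S | TS.
Drop T -> ε.
Unchanged (no nullable symbols): S -> LH; S -> i; H -> dg; L -> SH; L -> g; T -> LH; T -> g.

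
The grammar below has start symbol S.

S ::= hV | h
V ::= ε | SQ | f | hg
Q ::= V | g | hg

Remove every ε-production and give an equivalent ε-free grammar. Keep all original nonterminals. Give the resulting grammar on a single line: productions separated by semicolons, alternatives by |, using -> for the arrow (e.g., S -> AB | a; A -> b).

S -> h | hV; Q -> V | g | hg; V -> S | f | SQ | hg

Nullable set: {Q, V}.
S -> hV: V nullable, giving h | hV.
Q -> V: V nullable, giving V.
Drop V -> ε.
V -> SQ: Q nullable, giving S | SQ.
Unchanged (no nullable symbols): S -> h; Q -> g; Q -> hg; V -> f; V -> hg.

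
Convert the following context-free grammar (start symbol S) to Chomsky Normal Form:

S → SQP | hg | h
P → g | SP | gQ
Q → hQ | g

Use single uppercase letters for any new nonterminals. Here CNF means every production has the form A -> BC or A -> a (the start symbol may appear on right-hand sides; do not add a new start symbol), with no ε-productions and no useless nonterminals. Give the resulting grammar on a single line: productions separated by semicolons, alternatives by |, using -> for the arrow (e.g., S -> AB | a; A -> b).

No ε-productions.
No unit productions to eliminate.
TERM: introduce A -> g, B -> h and substitute in every rule of length ≥2.
BIN: S -> SQP becomes S -> SC, C -> QP.

S -> h | BA | SC; A -> g; B -> h; C -> QP; P -> g | AQ | SP; Q -> g | BQ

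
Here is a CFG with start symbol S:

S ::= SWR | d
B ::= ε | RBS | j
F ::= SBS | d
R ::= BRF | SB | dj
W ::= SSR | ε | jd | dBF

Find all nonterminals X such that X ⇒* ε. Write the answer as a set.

{B, W}

Directly nullable (have an ε-rule): {B, W}.
Not nullable: F, R, S — each has a terminal in every rule's right-hand side or depends on a non-nullable symbol.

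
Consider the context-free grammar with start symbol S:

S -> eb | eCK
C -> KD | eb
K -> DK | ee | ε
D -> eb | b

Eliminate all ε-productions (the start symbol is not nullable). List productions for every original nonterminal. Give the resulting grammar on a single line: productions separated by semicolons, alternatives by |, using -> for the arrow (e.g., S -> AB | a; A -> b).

Nullable set: {K}.
S -> eCK: K nullable, giving eC | eCK.
C -> KD: K nullable, giving D | KD.
Drop K -> ε.
K -> DK: K nullable, giving D | DK.
Unchanged (no nullable symbols): S -> eb; C -> eb; D -> b; D -> eb; K -> ee.

S -> eC | eb | eCK; C -> D | KD | eb; D -> b | eb; K -> D | DK | ee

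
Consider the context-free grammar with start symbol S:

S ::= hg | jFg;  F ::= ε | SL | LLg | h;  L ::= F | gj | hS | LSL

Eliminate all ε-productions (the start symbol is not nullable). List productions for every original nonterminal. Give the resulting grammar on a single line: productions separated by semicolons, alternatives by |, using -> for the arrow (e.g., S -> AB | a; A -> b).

Nullable set: {F, L}.
S -> jFg: F nullable, giving jFg | jg.
Drop F -> ε.
F -> LLg: L, L nullable, giving LLg | Lg | g.
F -> SL: L nullable, giving S | SL.
L -> F: F nullable, giving F.
L -> LSL: L, L nullable, giving LS | LSL | S | SL.
Unchanged (no nullable symbols): S -> hg; F -> h; L -> gj; L -> hS.

S -> hg | jg | jFg; F -> S | g | h | Lg | SL | LLg; L -> F | S | LS | SL | gj | hS | LSL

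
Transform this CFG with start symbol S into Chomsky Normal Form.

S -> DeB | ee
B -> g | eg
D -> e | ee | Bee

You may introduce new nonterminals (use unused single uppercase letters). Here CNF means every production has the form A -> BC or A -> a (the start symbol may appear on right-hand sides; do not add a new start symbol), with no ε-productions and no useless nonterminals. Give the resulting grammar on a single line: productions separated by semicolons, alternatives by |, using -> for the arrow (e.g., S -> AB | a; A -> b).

No ε-productions.
No unit productions to eliminate.
TERM: introduce A -> e, C -> g and substitute in every rule of length ≥2.
BIN: D -> BAA becomes D -> BE, E -> AA; S -> DAB becomes S -> DF, F -> AB.

S -> AA | DF; A -> e; B -> g | AC; C -> g; D -> e | AA | BE; E -> AA; F -> AB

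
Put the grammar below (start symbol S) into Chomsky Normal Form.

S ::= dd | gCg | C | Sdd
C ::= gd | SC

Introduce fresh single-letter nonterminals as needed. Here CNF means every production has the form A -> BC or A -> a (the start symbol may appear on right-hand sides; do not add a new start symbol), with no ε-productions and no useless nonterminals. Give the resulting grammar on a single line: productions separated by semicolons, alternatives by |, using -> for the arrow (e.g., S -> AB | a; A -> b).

S -> AB | AD | BB | SC | SE; A -> g; B -> d; C -> AB | SC; D -> CA; E -> BB

No ε-productions.
After unit-elimination: S -> SC | dd | gd | Sdd | gCg; C -> SC | gd.
TERM: introduce B -> d, A -> g and substitute in every rule of length ≥2.
BIN: S -> ACA becomes S -> AD, D -> CA; S -> SBB becomes S -> SE, E -> BB.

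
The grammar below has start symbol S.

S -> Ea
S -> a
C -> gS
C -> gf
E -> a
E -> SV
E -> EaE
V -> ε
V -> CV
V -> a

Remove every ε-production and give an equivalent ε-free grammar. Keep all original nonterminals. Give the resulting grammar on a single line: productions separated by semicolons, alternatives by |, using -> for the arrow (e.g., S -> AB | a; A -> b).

S -> a | Ea; C -> gS | gf; E -> S | a | SV | EaE; V -> C | a | CV

Nullable set: {V}.
E -> SV: V nullable, giving S | SV.
Drop V -> ε.
V -> CV: V nullable, giving C | CV.
Unchanged (no nullable symbols): S -> Ea; S -> a; C -> gS; C -> gf; E -> EaE; E -> a; V -> a.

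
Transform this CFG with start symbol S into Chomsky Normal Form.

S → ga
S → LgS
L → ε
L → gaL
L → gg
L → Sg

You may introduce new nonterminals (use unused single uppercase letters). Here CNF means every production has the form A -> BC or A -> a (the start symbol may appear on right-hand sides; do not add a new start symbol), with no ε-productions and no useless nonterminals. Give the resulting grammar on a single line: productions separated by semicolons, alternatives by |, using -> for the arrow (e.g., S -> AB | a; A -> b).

S -> AB | AS | LD; A -> g; B -> a; C -> BL; D -> AS; L -> AA | AB | AC | SA

Nullable: {L}; after ε-elimination: S -> gS | ga | LgS; L -> Sg | ga | gg | gaL.
No unit productions to eliminate.
TERM: introduce B -> a, A -> g and substitute in every rule of length ≥2.
BIN: L -> ABL becomes L -> AC, C -> BL; S -> LAS becomes S -> LD, D -> AS.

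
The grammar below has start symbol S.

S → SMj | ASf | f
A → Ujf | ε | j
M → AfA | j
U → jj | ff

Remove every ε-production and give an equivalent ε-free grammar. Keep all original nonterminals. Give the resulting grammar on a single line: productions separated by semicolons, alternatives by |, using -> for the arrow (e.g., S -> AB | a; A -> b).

S -> f | Sf | ASf | SMj; A -> j | Ujf; M -> f | j | Af | fA | AfA; U -> ff | jj

Nullable set: {A}.
S -> ASf: A nullable, giving ASf | Sf.
Drop A -> ε.
M -> AfA: A, A nullable, giving Af | AfA | f | fA.
Unchanged (no nullable symbols): S -> SMj; S -> f; A -> Ujf; A -> j; M -> j; U -> ff; U -> jj.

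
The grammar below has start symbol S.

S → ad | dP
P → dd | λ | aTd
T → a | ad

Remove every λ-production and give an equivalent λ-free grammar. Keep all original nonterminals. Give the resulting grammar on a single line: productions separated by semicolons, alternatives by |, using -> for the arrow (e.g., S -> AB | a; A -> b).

S -> d | ad | dP; P -> dd | aTd; T -> a | ad

Nullable set: {P}.
S -> dP: P nullable, giving d | dP.
Drop P -> λ.
Unchanged (no nullable symbols): S -> ad; P -> aTd; P -> dd; T -> a; T -> ad.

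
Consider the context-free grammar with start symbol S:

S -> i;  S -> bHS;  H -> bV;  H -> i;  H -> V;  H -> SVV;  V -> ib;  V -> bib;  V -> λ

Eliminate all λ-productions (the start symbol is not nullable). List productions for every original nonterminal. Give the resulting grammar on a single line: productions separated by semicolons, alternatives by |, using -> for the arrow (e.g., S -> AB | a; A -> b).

Nullable set: {H, V}.
S -> bHS: H nullable, giving bHS | bS.
H -> SVV: V, V nullable, giving S | SV | SVV.
H -> V: V nullable, giving V.
H -> bV: V nullable, giving b | bV.
Drop V -> λ.
Unchanged (no nullable symbols): S -> i; H -> i; V -> bib; V -> ib.

S -> i | bS | bHS; H -> S | V | b | i | SV | bV | SVV; V -> ib | bib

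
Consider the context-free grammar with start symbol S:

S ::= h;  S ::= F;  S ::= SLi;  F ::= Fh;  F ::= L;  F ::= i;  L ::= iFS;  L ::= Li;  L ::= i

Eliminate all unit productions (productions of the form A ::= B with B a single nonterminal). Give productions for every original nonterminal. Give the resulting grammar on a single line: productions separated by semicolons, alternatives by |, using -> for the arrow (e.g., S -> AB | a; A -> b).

S -> h | i | Fh | Li | SLi | iFS; F -> i | Fh | Li | iFS; L -> i | Li | iFS

Unit productions: F->L, S->F.
Unit pairs (A ⇒* B via units): (F,L), (S,F), (S,L).
S: inherits non-unit rules of {F, L, S} → Fh | Li | SLi | h | i | iFS.
F: inherits non-unit rules of {F, L} → Fh | Li | i | iFS.
L: inherits non-unit rules of {L} → Li | i | iFS.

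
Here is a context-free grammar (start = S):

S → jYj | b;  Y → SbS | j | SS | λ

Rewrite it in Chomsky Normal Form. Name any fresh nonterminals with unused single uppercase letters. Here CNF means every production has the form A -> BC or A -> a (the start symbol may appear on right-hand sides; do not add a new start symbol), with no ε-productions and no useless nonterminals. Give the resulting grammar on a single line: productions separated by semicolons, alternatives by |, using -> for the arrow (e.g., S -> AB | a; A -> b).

S -> b | AA | AC; A -> j; B -> b; C -> YA; D -> BS; Y -> j | SD | SS

Nullable: {Y}; after ε-elimination: S -> b | jj | jYj; Y -> j | SS | SbS.
No unit productions to eliminate.
TERM: introduce B -> b, A -> j and substitute in every rule of length ≥2.
BIN: S -> AYA becomes S -> AC, C -> YA; Y -> SBS becomes Y -> SD, D -> BS.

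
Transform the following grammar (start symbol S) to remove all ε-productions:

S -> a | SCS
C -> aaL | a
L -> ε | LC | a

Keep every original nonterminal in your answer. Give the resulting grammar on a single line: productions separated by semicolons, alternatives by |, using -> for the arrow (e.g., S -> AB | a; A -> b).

Nullable set: {L}.
C -> aaL: L nullable, giving aa | aaL.
Drop L -> ε.
L -> LC: L nullable, giving C | LC.
Unchanged (no nullable symbols): S -> SCS; S -> a; C -> a; L -> a.

S -> a | SCS; C -> a | aa | aaL; L -> C | a | LC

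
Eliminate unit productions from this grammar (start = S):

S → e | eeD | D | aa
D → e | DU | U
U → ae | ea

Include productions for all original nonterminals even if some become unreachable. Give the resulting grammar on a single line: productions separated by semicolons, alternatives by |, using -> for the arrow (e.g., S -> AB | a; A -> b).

S -> e | DU | aa | ae | ea | eeD; D -> e | DU | ae | ea; U -> ae | ea

Unit productions: D->U, S->D.
Unit pairs (A ⇒* B via units): (D,U), (S,D), (S,U).
S: inherits non-unit rules of {D, S, U} → DU | aa | ae | e | ea | eeD.
D: inherits non-unit rules of {D, U} → DU | ae | e | ea.
U: inherits non-unit rules of {U} → ae | ea.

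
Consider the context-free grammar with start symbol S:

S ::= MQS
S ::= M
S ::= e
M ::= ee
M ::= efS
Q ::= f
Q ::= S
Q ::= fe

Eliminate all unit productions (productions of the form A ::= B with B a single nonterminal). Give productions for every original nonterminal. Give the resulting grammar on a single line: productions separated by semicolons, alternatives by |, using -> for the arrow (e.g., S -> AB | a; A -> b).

Unit productions: Q->S, S->M.
Unit pairs (A ⇒* B via units): (Q,M), (Q,S), (S,M).
S: inherits non-unit rules of {M, S} → MQS | e | ee | efS.
M: inherits non-unit rules of {M} → ee | efS.
Q: inherits non-unit rules of {M, Q, S} → MQS | e | ee | efS | f | fe.

S -> e | ee | MQS | efS; M -> ee | efS; Q -> e | f | ee | fe | MQS | efS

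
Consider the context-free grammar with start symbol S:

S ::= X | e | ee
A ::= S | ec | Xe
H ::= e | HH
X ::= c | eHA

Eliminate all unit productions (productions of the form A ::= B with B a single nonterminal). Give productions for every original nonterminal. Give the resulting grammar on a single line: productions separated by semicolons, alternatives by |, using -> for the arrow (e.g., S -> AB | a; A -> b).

Unit productions: A->S, S->X.
Unit pairs (A ⇒* B via units): (A,S), (A,X), (S,X).
S: inherits non-unit rules of {S, X} → c | e | eHA | ee.
A: inherits non-unit rules of {A, S, X} → Xe | c | e | eHA | ec | ee.
H: inherits non-unit rules of {H} → HH | e.
X: inherits non-unit rules of {X} → c | eHA.

S -> c | e | ee | eHA; A -> c | e | Xe | ec | ee | eHA; H -> e | HH; X -> c | eHA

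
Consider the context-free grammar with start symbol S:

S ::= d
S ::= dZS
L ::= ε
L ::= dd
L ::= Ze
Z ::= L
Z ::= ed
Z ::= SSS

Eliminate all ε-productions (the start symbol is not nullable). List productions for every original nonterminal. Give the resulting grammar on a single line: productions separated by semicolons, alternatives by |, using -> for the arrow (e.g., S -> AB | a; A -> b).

Nullable set: {L, Z}.
S -> dZS: Z nullable, giving dS | dZS.
Drop L -> ε.
L -> Ze: Z nullable, giving Ze | e.
Z -> L: L nullable, giving L.
Unchanged (no nullable symbols): S -> d; L -> dd; Z -> SSS; Z -> ed.

S -> d | dS | dZS; L -> e | Ze | dd; Z -> L | ed | SSS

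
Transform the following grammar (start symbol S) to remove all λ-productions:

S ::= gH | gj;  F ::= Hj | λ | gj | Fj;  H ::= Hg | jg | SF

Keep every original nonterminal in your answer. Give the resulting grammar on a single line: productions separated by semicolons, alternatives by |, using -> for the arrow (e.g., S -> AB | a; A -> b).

S -> gH | gj; F -> j | Fj | Hj | gj; H -> S | Hg | SF | jg

Nullable set: {F}.
Drop F -> λ.
F -> Fj: F nullable, giving Fj | j.
H -> SF: F nullable, giving S | SF.
Unchanged (no nullable symbols): S -> gH; S -> gj; F -> Hj; F -> gj; H -> Hg; H -> jg.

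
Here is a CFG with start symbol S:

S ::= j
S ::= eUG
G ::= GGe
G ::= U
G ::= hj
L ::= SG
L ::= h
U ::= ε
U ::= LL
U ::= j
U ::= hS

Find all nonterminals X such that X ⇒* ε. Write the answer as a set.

{G, U}

Directly nullable (have an ε-rule): {U}.
G is nullable via G -> U (every symbol on the right is already known nullable).
Not nullable: L, S — each has a terminal in every rule's right-hand side or depends on a non-nullable symbol.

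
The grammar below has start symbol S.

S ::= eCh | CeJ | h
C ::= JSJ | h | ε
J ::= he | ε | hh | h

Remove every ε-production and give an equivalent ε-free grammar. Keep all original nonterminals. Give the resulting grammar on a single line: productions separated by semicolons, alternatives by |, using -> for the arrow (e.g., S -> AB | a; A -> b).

S -> e | h | Ce | eJ | eh | CeJ | eCh; C -> S | h | JS | SJ | JSJ; J -> h | he | hh

Nullable set: {C, J}.
S -> CeJ: C, J nullable, giving Ce | CeJ | e | eJ.
S -> eCh: C nullable, giving eCh | eh.
Drop C -> ε.
C -> JSJ: J, J nullable, giving JS | JSJ | S | SJ.
Drop J -> ε.
Unchanged (no nullable symbols): S -> h; C -> h; J -> h; J -> he; J -> hh.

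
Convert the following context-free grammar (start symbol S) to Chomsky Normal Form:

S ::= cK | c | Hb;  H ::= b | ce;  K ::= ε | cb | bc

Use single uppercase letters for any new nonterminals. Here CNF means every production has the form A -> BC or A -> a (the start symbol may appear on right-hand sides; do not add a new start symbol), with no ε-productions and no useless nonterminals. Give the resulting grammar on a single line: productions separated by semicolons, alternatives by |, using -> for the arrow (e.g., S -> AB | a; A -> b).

Nullable: {K}; after ε-elimination: S -> c | Hb | cK; H -> b | ce; K -> bc | cb.
No unit productions to eliminate.
TERM: introduce C -> b, A -> c, B -> e and substitute in every rule of length ≥2.

S -> c | AK | HC; A -> c; B -> e; C -> b; H -> b | AB; K -> AC | CA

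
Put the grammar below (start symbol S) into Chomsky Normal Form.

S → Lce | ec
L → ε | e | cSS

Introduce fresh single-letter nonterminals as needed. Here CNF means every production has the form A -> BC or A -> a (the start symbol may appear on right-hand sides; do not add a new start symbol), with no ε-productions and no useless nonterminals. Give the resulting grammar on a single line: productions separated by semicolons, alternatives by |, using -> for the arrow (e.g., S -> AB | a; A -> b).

Nullable: {L}; after ε-elimination: S -> ce | ec | Lce; L -> e | cSS.
No unit productions to eliminate.
TERM: introduce A -> c, B -> e and substitute in every rule of length ≥2.
BIN: L -> ASS becomes L -> AC, C -> SS; S -> LAB becomes S -> LD, D -> AB.

S -> AB | BA | LD; A -> c; B -> e; C -> SS; D -> AB; L -> e | AC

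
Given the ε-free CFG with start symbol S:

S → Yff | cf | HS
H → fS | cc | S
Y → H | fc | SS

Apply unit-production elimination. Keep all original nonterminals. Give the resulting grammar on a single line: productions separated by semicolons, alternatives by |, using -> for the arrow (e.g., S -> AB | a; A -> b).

Unit productions: H->S, Y->H.
Unit pairs (A ⇒* B via units): (H,S), (Y,H), (Y,S).
S: inherits non-unit rules of {S} → HS | Yff | cf.
H: inherits non-unit rules of {H, S} → HS | Yff | cc | cf | fS.
Y: inherits non-unit rules of {H, S, Y} → HS | SS | Yff | cc | cf | fS | fc.

S -> HS | cf | Yff; H -> HS | cc | cf | fS | Yff; Y -> HS | SS | cc | cf | fS | fc | Yff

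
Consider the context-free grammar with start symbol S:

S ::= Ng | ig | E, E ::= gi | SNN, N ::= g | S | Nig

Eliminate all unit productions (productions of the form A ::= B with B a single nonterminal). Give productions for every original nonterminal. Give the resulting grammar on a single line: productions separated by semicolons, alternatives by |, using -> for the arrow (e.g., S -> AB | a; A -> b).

S -> Ng | gi | ig | SNN; E -> gi | SNN; N -> g | Ng | gi | ig | Nig | SNN

Unit productions: N->S, S->E.
Unit pairs (A ⇒* B via units): (N,E), (N,S), (S,E).
S: inherits non-unit rules of {E, S} → Ng | SNN | gi | ig.
E: inherits non-unit rules of {E} → SNN | gi.
N: inherits non-unit rules of {E, N, S} → Ng | Nig | SNN | g | gi | ig.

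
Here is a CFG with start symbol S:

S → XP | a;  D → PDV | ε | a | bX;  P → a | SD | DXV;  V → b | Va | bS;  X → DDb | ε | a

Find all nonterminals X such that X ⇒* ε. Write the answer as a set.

{D, X}

Directly nullable (have an ε-rule): {D, X}.
Not nullable: P, S, V — each has a terminal in every rule's right-hand side or depends on a non-nullable symbol.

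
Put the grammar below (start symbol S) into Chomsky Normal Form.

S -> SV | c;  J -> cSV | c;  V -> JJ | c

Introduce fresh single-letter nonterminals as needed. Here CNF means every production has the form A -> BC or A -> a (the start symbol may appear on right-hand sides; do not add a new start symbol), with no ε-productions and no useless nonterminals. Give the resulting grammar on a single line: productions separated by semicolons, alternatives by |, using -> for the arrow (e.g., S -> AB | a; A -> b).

No ε-productions.
No unit productions to eliminate.
TERM: introduce A -> c and substitute in every rule of length ≥2.
BIN: J -> ASV becomes J -> AB, B -> SV.

S -> c | SV; A -> c; B -> SV; J -> c | AB; V -> c | JJ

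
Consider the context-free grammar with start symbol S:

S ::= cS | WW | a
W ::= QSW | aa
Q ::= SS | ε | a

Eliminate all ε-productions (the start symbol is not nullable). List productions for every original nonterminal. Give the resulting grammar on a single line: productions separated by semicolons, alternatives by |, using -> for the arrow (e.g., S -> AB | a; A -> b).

S -> a | WW | cS; Q -> a | SS; W -> SW | aa | QSW

Nullable set: {Q}.
Drop Q -> ε.
W -> QSW: Q nullable, giving QSW | SW.
Unchanged (no nullable symbols): S -> WW; S -> a; S -> cS; Q -> SS; Q -> a; W -> aa.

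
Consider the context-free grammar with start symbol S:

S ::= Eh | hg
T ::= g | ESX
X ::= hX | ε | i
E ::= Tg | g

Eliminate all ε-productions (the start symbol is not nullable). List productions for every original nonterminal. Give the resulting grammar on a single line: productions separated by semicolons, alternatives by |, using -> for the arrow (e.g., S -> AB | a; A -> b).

Nullable set: {X}.
T -> ESX: X nullable, giving ES | ESX.
Drop X -> ε.
X -> hX: X nullable, giving h | hX.
Unchanged (no nullable symbols): S -> Eh; S -> hg; E -> Tg; E -> g; T -> g; X -> i.

S -> Eh | hg; E -> g | Tg; T -> g | ES | ESX; X -> h | i | hX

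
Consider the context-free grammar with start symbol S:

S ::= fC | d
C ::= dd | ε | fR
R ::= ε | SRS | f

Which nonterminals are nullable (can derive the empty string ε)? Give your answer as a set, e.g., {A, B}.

Directly nullable (have an ε-rule): {C, R}.
Not nullable: S — each has a terminal in every rule's right-hand side or depends on a non-nullable symbol.

{C, R}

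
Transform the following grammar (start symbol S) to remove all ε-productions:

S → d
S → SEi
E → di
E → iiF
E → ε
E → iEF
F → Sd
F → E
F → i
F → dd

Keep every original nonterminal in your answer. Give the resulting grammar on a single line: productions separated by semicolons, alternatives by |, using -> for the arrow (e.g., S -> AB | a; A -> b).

Nullable set: {E, F}.
S -> SEi: E nullable, giving SEi | Si.
Drop E -> ε.
E -> iEF: E, F nullable, giving i | iE | iEF | iF.
E -> iiF: F nullable, giving ii | iiF.
F -> E: E nullable, giving E.
Unchanged (no nullable symbols): S -> d; E -> di; F -> Sd; F -> dd; F -> i.

S -> d | Si | SEi; E -> i | di | iE | iF | ii | iEF | iiF; F -> E | i | Sd | dd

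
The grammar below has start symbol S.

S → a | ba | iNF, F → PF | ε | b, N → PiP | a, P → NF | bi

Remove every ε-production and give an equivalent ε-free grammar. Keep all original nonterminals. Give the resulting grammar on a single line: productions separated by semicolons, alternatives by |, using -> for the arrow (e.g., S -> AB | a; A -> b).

S -> a | ba | iN | iNF; F -> P | b | PF; N -> a | PiP; P -> N | NF | bi

Nullable set: {F}.
S -> iNF: F nullable, giving iN | iNF.
Drop F -> ε.
F -> PF: F nullable, giving P | PF.
P -> NF: F nullable, giving N | NF.
Unchanged (no nullable symbols): S -> a; S -> ba; F -> b; N -> PiP; N -> a; P -> bi.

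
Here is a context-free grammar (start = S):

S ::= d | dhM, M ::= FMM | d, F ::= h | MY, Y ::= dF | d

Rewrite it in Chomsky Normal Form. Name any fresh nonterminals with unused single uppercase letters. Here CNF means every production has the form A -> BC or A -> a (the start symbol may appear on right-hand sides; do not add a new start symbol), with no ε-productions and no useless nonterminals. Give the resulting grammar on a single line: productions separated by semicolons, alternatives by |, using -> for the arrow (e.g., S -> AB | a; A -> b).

No ε-productions.
No unit productions to eliminate.
TERM: introduce A -> d, B -> h and substitute in every rule of length ≥2.
BIN: M -> FMM becomes M -> FC, C -> MM; S -> ABM becomes S -> AD, D -> BM.

S -> d | AD; A -> d; B -> h; C -> MM; D -> BM; F -> h | MY; M -> d | FC; Y -> d | AF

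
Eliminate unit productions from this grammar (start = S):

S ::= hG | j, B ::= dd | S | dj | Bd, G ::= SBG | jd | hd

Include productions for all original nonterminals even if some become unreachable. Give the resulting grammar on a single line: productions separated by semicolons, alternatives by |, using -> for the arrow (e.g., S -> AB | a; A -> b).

S -> j | hG; B -> j | Bd | dd | dj | hG; G -> hd | jd | SBG

Unit productions: B->S.
Unit pairs (A ⇒* B via units): (B,S).
S: inherits non-unit rules of {S} → hG | j.
B: inherits non-unit rules of {B, S} → Bd | dd | dj | hG | j.
G: inherits non-unit rules of {G} → SBG | hd | jd.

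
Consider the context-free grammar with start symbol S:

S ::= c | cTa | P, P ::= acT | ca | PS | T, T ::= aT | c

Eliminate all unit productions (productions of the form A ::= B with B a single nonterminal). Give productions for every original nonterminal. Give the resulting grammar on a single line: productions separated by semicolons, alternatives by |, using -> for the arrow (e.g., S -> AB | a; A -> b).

Unit productions: P->T, S->P.
Unit pairs (A ⇒* B via units): (P,T), (S,P), (S,T).
S: inherits non-unit rules of {P, S, T} → PS | aT | acT | c | cTa | ca.
P: inherits non-unit rules of {P, T} → PS | aT | acT | c | ca.
T: inherits non-unit rules of {T} → aT | c.

S -> c | PS | aT | ca | acT | cTa; P -> c | PS | aT | ca | acT; T -> c | aT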